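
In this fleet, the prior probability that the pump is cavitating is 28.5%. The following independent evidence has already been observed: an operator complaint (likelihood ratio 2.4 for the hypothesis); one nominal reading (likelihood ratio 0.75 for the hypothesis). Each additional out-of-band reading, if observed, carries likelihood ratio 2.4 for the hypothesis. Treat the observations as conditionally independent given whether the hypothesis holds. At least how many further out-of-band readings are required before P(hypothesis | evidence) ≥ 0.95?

4

Prior odds = 0.285/0.715 = 57/143.
Combined Bayes factor of the evidence already in hand = 2.4 × 0.75 = 1.8.
Odds after that evidence = (57/143) × 1.8 = 513/715.
Target odds = 0.95/0.05 = 19.
Need 2.4ⁿ ≥ 19 ÷ (513/715) = 715/27.
2.4³ = 13.824 falls short of 715/27 but 2.4⁴ = 33.1776 reaches it, so n = 4.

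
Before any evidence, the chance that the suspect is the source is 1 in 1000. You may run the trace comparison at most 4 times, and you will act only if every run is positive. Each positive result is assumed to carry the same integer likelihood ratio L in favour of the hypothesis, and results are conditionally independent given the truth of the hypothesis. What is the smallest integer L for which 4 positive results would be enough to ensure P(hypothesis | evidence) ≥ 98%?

Prior odds = 0.001/0.999 = 1/999.
Target odds = 0.98/0.02 = 49.
Need L⁴ ≥ 49 ÷ (1/999) = 48951.
14⁴ = 38416 < 48951 ≤ 50625 = 15⁴, so L = 15.

15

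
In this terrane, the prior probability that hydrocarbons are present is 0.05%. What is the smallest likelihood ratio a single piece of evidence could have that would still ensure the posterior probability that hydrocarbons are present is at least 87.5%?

Prior odds = 0.0005/0.9995 = 1/1999.
Target odds = 0.875/0.125 = 7.
Required Bayes factor = 7 ÷ (1/1999) = 13993.

13993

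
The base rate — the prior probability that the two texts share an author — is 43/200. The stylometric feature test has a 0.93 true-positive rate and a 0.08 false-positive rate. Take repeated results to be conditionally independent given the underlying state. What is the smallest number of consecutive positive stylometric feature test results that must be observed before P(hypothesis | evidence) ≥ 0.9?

2

Prior odds: 0.215 ÷ 0.785 = 43/157.
Likelihood ratio of a positive result = 0.93/0.08 = 11.625.
Target odds: 0.9 ÷ 0.1 = 9.
Require 11.625ⁿ ≥ 9 ÷ (43/157) = 1413/43.
11.625¹ = 11.625 falls short of 1413/43 but 11.625² = 135.140625 reaches it, so n = 2.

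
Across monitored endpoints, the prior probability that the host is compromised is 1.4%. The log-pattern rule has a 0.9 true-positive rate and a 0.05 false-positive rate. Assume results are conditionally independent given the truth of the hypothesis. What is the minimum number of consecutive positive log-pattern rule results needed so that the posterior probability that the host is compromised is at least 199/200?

4

Prior odds = 0.014/0.986 = 7/493.
Likelihood ratio of a positive result = 0.9/0.05 = 18.
Target odds: 0.995 ÷ 0.005 = 199.
Require 18ⁿ ≥ 199 ÷ (7/493) = 98107/7.
18³ = 5832 falls short of 98107/7 but 18⁴ = 104976 reaches it, so n = 4.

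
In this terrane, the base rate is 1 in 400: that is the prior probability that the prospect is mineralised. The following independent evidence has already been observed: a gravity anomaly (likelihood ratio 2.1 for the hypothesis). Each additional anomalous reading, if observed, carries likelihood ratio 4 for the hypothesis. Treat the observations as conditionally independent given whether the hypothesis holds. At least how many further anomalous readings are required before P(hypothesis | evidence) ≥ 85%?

6

Prior odds = 0.0025/0.9975 = 1/399.
Bayes factor of the evidence already in hand = 2.1.
Odds after that evidence = (1/399) × 2.1 = 1/190.
Target odds = 0.85/0.15 = 17/3.
Need 4ⁿ ≥ 17/3 ÷ (1/190) = 3230/3.
4⁵ = 1024 falls short of 3230/3 but 4⁶ = 4096 reaches it, so n = 6.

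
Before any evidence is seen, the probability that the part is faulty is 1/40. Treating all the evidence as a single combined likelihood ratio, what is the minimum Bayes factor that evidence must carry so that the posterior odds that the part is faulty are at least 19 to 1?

Prior odds = 0.025/0.975 = 1/39.
Target odds = 19.
Required Bayes factor = 19 ÷ (1/39) = 741.

741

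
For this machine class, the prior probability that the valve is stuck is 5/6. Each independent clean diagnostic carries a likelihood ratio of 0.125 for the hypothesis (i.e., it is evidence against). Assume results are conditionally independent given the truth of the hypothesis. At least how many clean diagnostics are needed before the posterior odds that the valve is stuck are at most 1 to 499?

4

Prior odds: (5/6) ÷ (1/6) = 5.
Likelihood ratio per clean diagnostic = 0.125.
Target odds = 1/499.
Require 0.125ⁿ ≤ 1/499 ÷ 5 = 1/2495.
0.125³ = 0.001953125 is still above 1/2495 but 0.125⁴ = 1/4096 is at or below it, so n = 4.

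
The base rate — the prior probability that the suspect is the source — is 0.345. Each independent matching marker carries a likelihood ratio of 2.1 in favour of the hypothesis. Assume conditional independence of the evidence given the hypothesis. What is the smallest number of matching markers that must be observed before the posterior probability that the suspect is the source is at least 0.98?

7

Prior odds = 0.345/0.655 = 69/131.
Likelihood ratio per matching marker = 2.1.
Target odds: 0.98 ÷ 0.02 = 49.
Require 2.1ⁿ ≥ 49 ÷ (69/131) = 6419/69.
2.1⁶ = 85766121/1000000 falls short of 6419/69 but 2.1⁷ ≈180.109 reaches it, so n = 7.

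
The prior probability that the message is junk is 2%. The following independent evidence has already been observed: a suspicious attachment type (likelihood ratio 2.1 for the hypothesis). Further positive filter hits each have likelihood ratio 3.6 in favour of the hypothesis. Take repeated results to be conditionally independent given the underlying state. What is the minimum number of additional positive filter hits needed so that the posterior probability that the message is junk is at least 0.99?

7

Prior odds = 0.02/0.98 = 1/49.
Bayes factor of the evidence already in hand = 2.1.
Odds after that evidence = (1/49) × 2.1 = 3/70.
Target odds = 0.99/0.01 = 99.
Need 3.6ⁿ ≥ 99 ÷ (3/70) = 2310.
3.6⁶ = 34012224/15625 falls short of 2310 but 3.6⁷ = 612220032/78125 reaches it, so n = 7.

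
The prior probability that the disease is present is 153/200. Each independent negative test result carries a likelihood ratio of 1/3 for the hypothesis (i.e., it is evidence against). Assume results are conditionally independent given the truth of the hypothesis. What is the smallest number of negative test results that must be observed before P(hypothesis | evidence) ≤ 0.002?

7

Prior odds: 0.765 ÷ 0.235 = 153/47.
Likelihood ratio per negative test result = 1/3.
Target odds: 0.002 ÷ 0.998 = 1/499.
Need (153/47) × (1/3)ⁿ ≤ 1/499, i.e. (1/3)ⁿ ≤ 47/76347.
(1/3)⁶ = 1/729 is still above 47/76347 but (1/3)⁷ = 1/2187 is at or below it, so n = 7.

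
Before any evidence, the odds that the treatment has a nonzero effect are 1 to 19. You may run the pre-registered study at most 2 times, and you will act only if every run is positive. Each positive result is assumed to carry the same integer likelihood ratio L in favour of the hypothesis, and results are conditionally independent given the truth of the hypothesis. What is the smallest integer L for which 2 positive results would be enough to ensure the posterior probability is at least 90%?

Prior odds = 1/19.
Target odds = 0.9/0.1 = 9.
Need L² ≥ 9 ÷ (1/19) = 171.
13² = 169 < 171 ≤ 196 = 14², so L = 14.

14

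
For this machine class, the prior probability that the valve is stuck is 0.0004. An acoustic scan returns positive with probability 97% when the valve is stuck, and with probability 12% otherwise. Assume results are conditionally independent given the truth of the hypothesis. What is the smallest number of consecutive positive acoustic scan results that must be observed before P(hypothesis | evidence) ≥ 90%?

Prior odds = 0.0004/0.9996 = 1/2499.
Likelihood ratio of a positive result = 0.97/0.12 = 97/12.
Target posterior odds = 0.9/0.1 = 9.
Require (97/12)ⁿ ≥ 9 ÷ (1/2499) = 22491.
(97/12)⁴ = 88529281/20736 falls short of 22491 but (97/12)⁵ ≈34510.6 reaches it, so n = 5.

5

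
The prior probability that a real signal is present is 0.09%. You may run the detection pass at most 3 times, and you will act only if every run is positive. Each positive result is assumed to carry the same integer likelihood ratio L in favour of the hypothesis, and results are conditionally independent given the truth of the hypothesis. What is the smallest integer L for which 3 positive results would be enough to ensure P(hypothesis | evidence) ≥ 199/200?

Prior odds = 0.0009/0.9991 = 9/9991.
Target odds = 0.995/0.005 = 199.
Need L³ ≥ 199 ÷ (9/9991) = 1988209/9.
60³ = 216000 < 1988209/9 ≤ 226981 = 61³, so L = 61.

61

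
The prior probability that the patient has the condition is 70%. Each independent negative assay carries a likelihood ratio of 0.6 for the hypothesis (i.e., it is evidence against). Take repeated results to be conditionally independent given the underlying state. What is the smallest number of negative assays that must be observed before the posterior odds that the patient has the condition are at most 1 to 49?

10

Prior odds = 0.7/0.3 = 7/3.
Likelihood ratio per negative assay = 0.6.
Target odds = 1/49.
Need (7/3) × 0.6ⁿ ≤ 1/49, i.e. 0.6ⁿ ≤ 3/343.
0.6⁹ = 19683/1953125 is still above 3/343 but 0.6¹⁰ = 59049/9765625 is at or below it, so n = 10.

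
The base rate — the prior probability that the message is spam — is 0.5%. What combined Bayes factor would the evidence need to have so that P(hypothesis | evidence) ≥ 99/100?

Prior odds = 0.005/0.995 = 1/199.
Target odds = 0.99/0.01 = 99.
Required Bayes factor = 99 ÷ (1/199) = 19701.

19701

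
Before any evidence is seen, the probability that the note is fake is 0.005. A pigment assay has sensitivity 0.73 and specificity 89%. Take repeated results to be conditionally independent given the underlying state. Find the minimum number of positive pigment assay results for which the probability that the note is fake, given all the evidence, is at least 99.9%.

Prior odds: 0.005 ÷ 0.995 = 1/199.
False-positive rate = 1 − 0.89 = 0.11; likelihood ratio of a positive = 0.73/0.11 = 73/11.
Target posterior odds = 0.999/0.001 = 999.
Require (73/11)ⁿ ≥ 999 ÷ (1/199) = 198801.
(73/11)⁶ ≈85424.2 falls short of 198801 but (73/11)⁷ ≈566906 reaches it, so n = 7.

7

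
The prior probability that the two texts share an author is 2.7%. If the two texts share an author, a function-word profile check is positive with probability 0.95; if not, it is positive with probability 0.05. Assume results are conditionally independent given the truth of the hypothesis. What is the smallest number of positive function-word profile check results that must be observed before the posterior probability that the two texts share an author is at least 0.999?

4

Prior odds: 0.027 ÷ 0.973 = 27/973.
Likelihood ratio of a positive = 0.95/0.05 = 19.
Target posterior odds = 0.999/0.001 = 999.
Need (27/973) × 19ⁿ ≥ 999, i.e. 19ⁿ ≥ 36001.
19³ = 6859 falls short of 36001 but 19⁴ = 130321 reaches it, so n = 4.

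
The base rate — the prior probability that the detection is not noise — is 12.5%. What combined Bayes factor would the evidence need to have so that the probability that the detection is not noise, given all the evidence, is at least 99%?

693

Prior odds = 0.125/0.875 = 1/7.
Target odds = 0.99/0.01 = 99.
Required Bayes factor = 99 ÷ (1/7) = 693.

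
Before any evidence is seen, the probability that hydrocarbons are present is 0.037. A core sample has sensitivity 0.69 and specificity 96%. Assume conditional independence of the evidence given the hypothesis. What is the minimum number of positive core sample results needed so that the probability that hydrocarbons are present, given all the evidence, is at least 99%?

Prior odds = 0.037/0.963 = 37/963.
False-positive rate = 1 − 0.96 = 0.04; likelihood ratio of a positive = 0.69/0.04 = 17.25.
Target odds: 0.99 ÷ 0.01 = 99.
Need (37/963) × 17.25ⁿ ≥ 99, i.e. 17.25ⁿ ≥ 95337/37.
17.25² = 297.5625 falls short of 95337/37 but 17.25³ = 5132.953125 reaches it, so n = 3.

3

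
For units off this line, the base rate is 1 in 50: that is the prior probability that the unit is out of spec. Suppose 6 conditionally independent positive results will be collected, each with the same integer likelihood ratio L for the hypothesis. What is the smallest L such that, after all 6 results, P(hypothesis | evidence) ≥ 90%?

3

Prior odds = 0.02/0.98 = 1/49.
Target odds = 0.9/0.1 = 9.
Need L⁶ ≥ 9 ÷ (1/49) = 441.
2⁶ = 64 < 441 ≤ 729 = 3⁶, so L = 3.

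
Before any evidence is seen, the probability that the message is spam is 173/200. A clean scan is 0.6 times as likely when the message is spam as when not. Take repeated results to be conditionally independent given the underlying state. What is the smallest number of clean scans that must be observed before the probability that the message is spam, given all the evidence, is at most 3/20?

8

Prior odds: 0.865 ÷ 0.135 = 173/27.
Likelihood ratio per clean scan = 0.6.
Target odds: 0.15 ÷ 0.85 = 3/17.
Require 0.6ⁿ ≤ 3/17 ÷ (173/27) = 81/2941.
0.6⁷ = 2187/78125 is still above 81/2941 but 0.6⁸ = 6561/390625 is at or below it, so n = 8.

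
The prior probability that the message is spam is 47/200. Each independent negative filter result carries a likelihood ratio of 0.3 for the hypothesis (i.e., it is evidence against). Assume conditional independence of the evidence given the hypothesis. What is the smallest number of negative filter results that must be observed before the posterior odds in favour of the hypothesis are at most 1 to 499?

5

Prior odds: 0.235 ÷ 0.765 = 47/153.
Likelihood ratio per negative filter result = 0.3.
Target odds = 1/499.
Require 0.3ⁿ ≤ 1/499 ÷ (47/153) = 153/23453.
0.3⁴ = 0.0081 is still above 153/23453 but 0.3⁵ = 243/100000 is at or below it, so n = 5.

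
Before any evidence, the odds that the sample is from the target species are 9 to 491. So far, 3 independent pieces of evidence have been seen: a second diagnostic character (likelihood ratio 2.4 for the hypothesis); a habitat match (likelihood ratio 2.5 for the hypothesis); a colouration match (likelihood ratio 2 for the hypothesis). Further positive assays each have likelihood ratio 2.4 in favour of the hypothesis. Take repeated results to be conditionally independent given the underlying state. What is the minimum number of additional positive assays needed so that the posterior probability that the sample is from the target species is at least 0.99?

7

Prior odds = 9/491.
Combined Bayes factor of the evidence already in hand = 2.4 × 2.5 × 2 = 12.
Odds after that evidence = (9/491) × 12 = 108/491.
Target odds = 0.99/0.01 = 99.
Need 2.4ⁿ ≥ 99 ÷ (108/491) = 5401/12.
2.4⁶ = 2985984/15625 falls short of 5401/12 but 2.4⁷ = 35831808/78125 reaches it, so n = 7.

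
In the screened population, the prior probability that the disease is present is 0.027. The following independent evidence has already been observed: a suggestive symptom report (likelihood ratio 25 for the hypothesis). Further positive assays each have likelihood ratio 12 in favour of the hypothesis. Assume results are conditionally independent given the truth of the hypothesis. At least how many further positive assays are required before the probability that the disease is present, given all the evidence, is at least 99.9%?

3

Prior odds = 0.027/0.973 = 27/973.
Bayes factor of the evidence already in hand = 25.
Odds after that evidence = (27/973) × 25 = 675/973.
Target odds = 0.999/0.001 = 999.
Need 12ⁿ ≥ 999 ÷ (675/973) = 1440.04.
12² = 144 falls short of 1440.04 but 12³ = 1728 reaches it, so n = 3.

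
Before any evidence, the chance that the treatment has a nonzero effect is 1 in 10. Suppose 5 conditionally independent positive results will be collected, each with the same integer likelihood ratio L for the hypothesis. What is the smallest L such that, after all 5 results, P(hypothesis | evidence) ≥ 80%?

Prior odds = 0.1/0.9 = 1/9.
Target odds = 0.8/0.2 = 4.
Need L⁵ ≥ 4 ÷ (1/9) = 36.
2⁵ = 32 < 36 ≤ 243 = 3⁵, so L = 3.

3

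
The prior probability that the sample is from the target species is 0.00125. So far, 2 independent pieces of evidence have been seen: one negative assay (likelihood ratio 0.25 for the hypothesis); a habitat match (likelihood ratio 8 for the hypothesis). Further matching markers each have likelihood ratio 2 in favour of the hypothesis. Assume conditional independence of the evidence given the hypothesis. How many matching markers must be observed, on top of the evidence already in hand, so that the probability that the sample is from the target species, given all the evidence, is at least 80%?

Prior odds = 0.00125/0.99875 = 1/799.
Combined Bayes factor of the evidence already in hand = 0.25 × 8 = 2.
Odds after that evidence = (1/799) × 2 = 2/799.
Target odds = 0.8/0.2 = 4.
Need 2ⁿ ≥ 4 ÷ (2/799) = 1598.
2¹⁰ = 1024 falls short of 1598 but 2¹¹ = 2048 reaches it, so n = 11.

11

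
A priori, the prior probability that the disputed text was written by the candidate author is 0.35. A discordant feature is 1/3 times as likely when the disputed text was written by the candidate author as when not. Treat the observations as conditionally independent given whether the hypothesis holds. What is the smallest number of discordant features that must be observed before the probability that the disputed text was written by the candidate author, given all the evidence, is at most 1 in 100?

4

Prior odds: 0.35 ÷ 0.65 = 7/13.
Likelihood ratio per discordant feature = 1/3.
Target odds: 0.01 ÷ 0.99 = 1/99.
Require (1/3)ⁿ ≤ 1/99 ÷ (7/13) = 13/693.
(1/3)³ = 1/27 is still above 13/693 but (1/3)⁴ = 1/81 is at or below it, so n = 4.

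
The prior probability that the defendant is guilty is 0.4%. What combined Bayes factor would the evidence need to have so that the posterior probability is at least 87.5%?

1743

Prior odds = 0.004/0.996 = 1/249.
Target odds = 0.875/0.125 = 7.
Required Bayes factor = 7 ÷ (1/249) = 1743.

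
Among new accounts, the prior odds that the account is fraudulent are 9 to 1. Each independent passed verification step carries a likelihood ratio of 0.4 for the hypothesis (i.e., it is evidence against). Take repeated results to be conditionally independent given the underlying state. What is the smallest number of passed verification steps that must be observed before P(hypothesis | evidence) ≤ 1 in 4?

Prior odds = 9.
Likelihood ratio per passed verification step = 0.4.
Target posterior odds = 0.25/0.75 = 1/3.
Require 0.4ⁿ ≤ 1/3 ÷ 9 = 1/27.
0.4³ = 0.064 is still above 1/27 but 0.4⁴ = 0.0256 is at or below it, so n = 4.

4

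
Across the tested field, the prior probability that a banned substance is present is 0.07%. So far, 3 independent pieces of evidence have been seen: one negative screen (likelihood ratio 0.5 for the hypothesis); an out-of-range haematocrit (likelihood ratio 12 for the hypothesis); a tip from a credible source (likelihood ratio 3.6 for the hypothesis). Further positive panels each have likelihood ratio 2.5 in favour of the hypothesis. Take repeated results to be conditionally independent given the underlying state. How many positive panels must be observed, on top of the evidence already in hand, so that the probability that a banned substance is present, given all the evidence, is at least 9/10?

Prior odds = 0.0007/0.9993 = 7/9993.
Combined Bayes factor of the evidence already in hand = 0.5 × 12 × 3.6 = 21.6.
Odds after that evidence = (7/9993) × 21.6 = 252/16655.
Target odds = 0.9/0.1 = 9.
Need 2.5ⁿ ≥ 9 ÷ (252/16655) = 16655/28.
2.5⁶ = 244.140625 falls short of 16655/28 but 2.5⁷ = 610.3515625 reaches it, so n = 7.

7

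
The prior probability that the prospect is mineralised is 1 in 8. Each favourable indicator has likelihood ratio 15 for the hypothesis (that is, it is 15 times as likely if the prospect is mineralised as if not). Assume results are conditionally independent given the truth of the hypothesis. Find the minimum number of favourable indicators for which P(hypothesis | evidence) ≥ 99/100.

Prior odds = 0.125/0.875 = 1/7.
Likelihood ratio per favourable indicator = 15.
Target odds: 0.99 ÷ 0.01 = 99.
Require 15ⁿ ≥ 99 ÷ (1/7) = 693.
15² = 225 falls short of 693 but 15³ = 3375 reaches it, so n = 3.

3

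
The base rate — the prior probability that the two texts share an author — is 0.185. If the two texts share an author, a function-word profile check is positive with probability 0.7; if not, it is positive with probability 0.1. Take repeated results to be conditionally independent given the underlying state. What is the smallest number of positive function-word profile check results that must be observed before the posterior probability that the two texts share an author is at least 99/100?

4

Prior odds = 0.185/0.815 = 37/163.
Likelihood ratio of a positive = 0.7/0.1 = 7.
Target posterior odds = 0.99/0.01 = 99.
Need (37/163) × 7ⁿ ≥ 99, i.e. 7ⁿ ≥ 16137/37.
7³ = 343 falls short of 16137/37 but 7⁴ = 2401 reaches it, so n = 4.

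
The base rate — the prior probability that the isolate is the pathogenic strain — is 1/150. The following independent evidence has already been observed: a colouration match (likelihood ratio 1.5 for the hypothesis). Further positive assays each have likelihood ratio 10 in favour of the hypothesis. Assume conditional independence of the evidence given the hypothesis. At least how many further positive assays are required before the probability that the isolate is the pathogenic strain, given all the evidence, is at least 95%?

4

Prior odds = (1/150)/(149/150) = 1/149.
Bayes factor of the evidence already in hand = 1.5.
Odds after that evidence = (1/149) × 1.5 = 3/298.
Target odds = 0.95/0.05 = 19.
Need 10ⁿ ≥ 19 ÷ (3/298) = 5662/3.
10³ = 1000 falls short of 5662/3 but 10⁴ = 10000 reaches it, so n = 4.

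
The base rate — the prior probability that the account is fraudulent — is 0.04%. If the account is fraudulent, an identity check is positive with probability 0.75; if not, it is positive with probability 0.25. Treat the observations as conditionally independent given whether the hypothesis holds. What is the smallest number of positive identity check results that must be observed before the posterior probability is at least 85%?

Prior odds = 0.0004/0.9996 = 1/2499.
Likelihood ratio of a positive = 0.75/0.25 = 3.
Target posterior odds = 0.85/0.15 = 17/3.
Need (1/2499) × 3ⁿ ≥ 17/3, i.e. 3ⁿ ≥ 14161.
3⁸ = 6561 falls short of 14161 but 3⁹ = 19683 reaches it, so n = 9.

9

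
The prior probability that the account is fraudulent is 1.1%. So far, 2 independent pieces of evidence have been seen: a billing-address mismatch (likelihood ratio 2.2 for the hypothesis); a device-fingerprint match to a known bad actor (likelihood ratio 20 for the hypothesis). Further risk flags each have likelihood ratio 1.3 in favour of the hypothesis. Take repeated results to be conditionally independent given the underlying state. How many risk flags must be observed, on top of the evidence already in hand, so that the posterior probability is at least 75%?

Prior odds = 0.011/0.989 = 11/989.
Combined Bayes factor of the evidence already in hand = 2.2 × 20 = 44.
Odds after that evidence = (11/989) × 44 = 484/989.
Target odds = 0.75/0.25 = 3.
Need 1.3ⁿ ≥ 3 ÷ (484/989) = 2967/484.
1.3⁶ = 4826809/1000000 falls short of 2967/484 but 1.3⁷ = 62748517/10000000 reaches it, so n = 7.

7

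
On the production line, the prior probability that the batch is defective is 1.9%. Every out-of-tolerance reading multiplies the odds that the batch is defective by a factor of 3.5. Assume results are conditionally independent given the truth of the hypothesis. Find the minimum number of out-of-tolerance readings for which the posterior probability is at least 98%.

Prior odds: 0.019 ÷ 0.981 = 19/981.
Likelihood ratio per out-of-tolerance reading = 3.5.
Target odds: 0.98 ÷ 0.02 = 49.
Need (19/981) × 3.5ⁿ ≥ 49, i.e. 3.5ⁿ ≥ 48069/19.
3.5⁶ = 1838.265625 falls short of 48069/19 but 3.5⁷ = 823543/128 reaches it, so n = 7.

7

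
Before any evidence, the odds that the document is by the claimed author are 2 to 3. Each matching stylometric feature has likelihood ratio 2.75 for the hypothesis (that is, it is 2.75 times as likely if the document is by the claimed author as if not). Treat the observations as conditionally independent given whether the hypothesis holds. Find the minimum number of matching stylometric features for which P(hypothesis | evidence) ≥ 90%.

Prior odds = 2/3.
Likelihood ratio per matching stylometric feature = 2.75.
Target posterior odds = 0.9/0.1 = 9.
Need (2/3) × 2.75ⁿ ≥ 9, i.e. 2.75ⁿ ≥ 13.5.
2.75² = 7.5625 falls short of 13.5 but 2.75³ = 20.796875 reaches it, so n = 3.

3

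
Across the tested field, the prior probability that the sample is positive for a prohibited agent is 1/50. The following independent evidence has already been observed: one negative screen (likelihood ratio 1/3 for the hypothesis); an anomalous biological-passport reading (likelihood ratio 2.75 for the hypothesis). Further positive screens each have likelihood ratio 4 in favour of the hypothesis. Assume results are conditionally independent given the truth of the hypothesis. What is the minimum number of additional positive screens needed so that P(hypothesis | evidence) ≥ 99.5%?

7

Prior odds = 0.02/0.98 = 1/49.
Combined Bayes factor of the evidence already in hand = (1/3) × 2.75 = 11/12.
Odds after that evidence = (1/49) × 11/12 = 11/588.
Target odds = 0.995/0.005 = 199.
Need 4ⁿ ≥ 199 ÷ (11/588) = 117012/11.
4⁶ = 4096 falls short of 117012/11 but 4⁷ = 16384 reaches it, so n = 7.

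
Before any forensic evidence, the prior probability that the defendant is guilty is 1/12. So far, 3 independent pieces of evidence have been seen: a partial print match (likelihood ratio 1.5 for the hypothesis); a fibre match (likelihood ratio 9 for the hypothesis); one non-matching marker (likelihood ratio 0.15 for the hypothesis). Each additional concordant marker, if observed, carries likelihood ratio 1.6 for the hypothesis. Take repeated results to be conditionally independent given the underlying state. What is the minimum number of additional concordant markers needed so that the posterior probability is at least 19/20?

Prior odds = (1/12)/(11/12) = 1/11.
Combined Bayes factor of the evidence already in hand = 1.5 × 9 × 0.15 = 2.025.
Odds after that evidence = (1/11) × 2.025 = 81/440.
Target odds = 0.95/0.05 = 19.
Need 1.6ⁿ ≥ 19 ÷ (81/440) = 8360/81.
1.6⁹ = 134217728/1953125 falls short of 8360/81 but 1.6¹⁰ ≈109.951 reaches it, so n = 10.

10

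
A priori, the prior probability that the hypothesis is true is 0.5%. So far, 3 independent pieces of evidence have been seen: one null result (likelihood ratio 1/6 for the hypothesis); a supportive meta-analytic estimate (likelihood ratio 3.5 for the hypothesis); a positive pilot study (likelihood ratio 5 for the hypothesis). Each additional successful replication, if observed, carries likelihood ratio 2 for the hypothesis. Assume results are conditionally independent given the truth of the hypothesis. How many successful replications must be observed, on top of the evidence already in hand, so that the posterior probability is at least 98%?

12

Prior odds = 0.005/0.995 = 1/199.
Combined Bayes factor of the evidence already in hand = (1/6) × 3.5 × 5 = 35/12.
Odds after that evidence = (1/199) × 35/12 = 35/2388.
Target odds = 0.98/0.02 = 49.
Need 2ⁿ ≥ 49 ÷ (35/2388) = 3343.2.
2¹¹ = 2048 falls short of 3343.2 but 2¹² = 4096 reaches it, so n = 12.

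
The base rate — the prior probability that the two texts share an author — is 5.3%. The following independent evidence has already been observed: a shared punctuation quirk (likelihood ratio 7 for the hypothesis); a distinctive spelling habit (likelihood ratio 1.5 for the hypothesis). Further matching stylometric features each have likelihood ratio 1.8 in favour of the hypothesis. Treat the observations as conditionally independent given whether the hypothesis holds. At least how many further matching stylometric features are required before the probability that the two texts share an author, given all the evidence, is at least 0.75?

3

Prior odds = 0.053/0.947 = 53/947.
Combined Bayes factor of the evidence already in hand = 7 × 1.5 = 10.5.
Odds after that evidence = (53/947) × 10.5 = 1113/1894.
Target odds = 0.75/0.25 = 3.
Need 1.8ⁿ ≥ 3 ÷ (1113/1894) = 1894/371.
1.8² = 3.24 falls short of 1894/371 but 1.8³ = 5.832 reaches it, so n = 3.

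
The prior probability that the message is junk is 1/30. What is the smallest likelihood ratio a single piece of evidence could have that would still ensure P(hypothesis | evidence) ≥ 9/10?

261

Prior odds = (1/30)/(29/30) = 1/29.
Target odds = 0.9/0.1 = 9.
Required Bayes factor = 9 ÷ (1/29) = 261.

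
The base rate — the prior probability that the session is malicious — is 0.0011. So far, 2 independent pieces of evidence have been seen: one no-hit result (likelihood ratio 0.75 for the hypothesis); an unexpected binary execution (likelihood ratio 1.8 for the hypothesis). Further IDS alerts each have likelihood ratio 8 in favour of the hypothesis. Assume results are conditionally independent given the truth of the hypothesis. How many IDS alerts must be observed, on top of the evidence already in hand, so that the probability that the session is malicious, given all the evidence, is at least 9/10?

Prior odds = 0.0011/0.9989 = 11/9989.
Combined Bayes factor of the evidence already in hand = 0.75 × 1.8 = 1.35.
Odds after that evidence = (11/9989) × 1.35 = 297/199780.
Target odds = 0.9/0.1 = 9.
Need 8ⁿ ≥ 9 ÷ (297/199780) = 199780/33.
8⁴ = 4096 falls short of 199780/33 but 8⁵ = 32768 reaches it, so n = 5.

5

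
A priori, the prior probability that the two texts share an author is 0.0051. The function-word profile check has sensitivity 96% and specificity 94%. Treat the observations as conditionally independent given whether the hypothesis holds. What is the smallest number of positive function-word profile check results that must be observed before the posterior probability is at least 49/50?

4

Prior odds = 0.0051/0.9949 = 51/9949.
False-positive rate = 1 − 0.94 = 0.06; likelihood ratio of a positive = 0.96/0.06 = 16.
Target posterior odds = 0.98/0.02 = 49.
Need (51/9949) × 16ⁿ ≥ 49, i.e. 16ⁿ ≥ 487501/51.
16³ = 4096 falls short of 487501/51 but 16⁴ = 65536 reaches it, so n = 4.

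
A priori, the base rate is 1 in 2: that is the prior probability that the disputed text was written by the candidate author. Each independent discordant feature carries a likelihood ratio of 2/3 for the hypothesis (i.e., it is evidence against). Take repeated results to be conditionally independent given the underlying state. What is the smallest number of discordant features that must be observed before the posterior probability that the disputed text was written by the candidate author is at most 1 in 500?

16

Prior odds = 0.5/0.5 = 1.
Likelihood ratio per discordant feature = 2/3.
Target odds: 0.002 ÷ 0.998 = 1/499.
Need 1 × (2/3)ⁿ ≤ 1/499, i.e. (2/3)ⁿ ≤ 1/499.
(2/3)¹⁵ = 32768/14348907 is still above 1/499 but (2/3)¹⁶ = 65536/43046721 is at or below it, so n = 16.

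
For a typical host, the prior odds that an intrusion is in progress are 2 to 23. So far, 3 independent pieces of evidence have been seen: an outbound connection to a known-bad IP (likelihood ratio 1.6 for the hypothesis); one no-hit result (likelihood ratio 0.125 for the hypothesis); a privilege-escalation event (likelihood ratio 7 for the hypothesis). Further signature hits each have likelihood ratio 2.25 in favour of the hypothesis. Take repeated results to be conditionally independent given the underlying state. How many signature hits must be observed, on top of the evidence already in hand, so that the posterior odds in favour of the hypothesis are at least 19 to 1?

7

Prior odds = 2/23.
Combined Bayes factor of the evidence already in hand = 1.6 × 0.125 × 7 = 1.4.
Odds after that evidence = (2/23) × 1.4 = 14/115.
Target odds = 19.
Need 2.25ⁿ ≥ 19 ÷ (14/115) = 2185/14.
2.25⁶ = 531441/4096 falls short of 2185/14 but 2.25⁷ = 4782969/16384 reaches it, so n = 7.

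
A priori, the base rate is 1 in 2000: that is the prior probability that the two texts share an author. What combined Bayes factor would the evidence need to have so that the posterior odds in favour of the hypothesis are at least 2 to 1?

3998

Prior odds = 0.0005/0.9995 = 1/1999.
Target odds = 2.
Required Bayes factor = 2 ÷ (1/1999) = 3998.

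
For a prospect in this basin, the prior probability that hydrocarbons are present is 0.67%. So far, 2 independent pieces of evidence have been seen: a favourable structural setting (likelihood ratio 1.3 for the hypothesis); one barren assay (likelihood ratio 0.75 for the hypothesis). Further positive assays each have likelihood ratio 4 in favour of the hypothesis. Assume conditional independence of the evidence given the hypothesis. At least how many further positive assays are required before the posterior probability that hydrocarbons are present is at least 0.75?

Prior odds = 0.0067/0.9933 = 67/9933.
Combined Bayes factor of the evidence already in hand = 1.3 × 0.75 = 0.975.
Odds after that evidence = (67/9933) × 0.975 = 871/132440.
Target odds = 0.75/0.25 = 3.
Need 4ⁿ ≥ 3 ÷ (871/132440) = 397320/871.
4⁴ = 256 falls short of 397320/871 but 4⁵ = 1024 reaches it, so n = 5.

5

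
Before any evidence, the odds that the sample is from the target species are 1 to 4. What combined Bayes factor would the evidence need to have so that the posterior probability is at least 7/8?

28

Prior odds = 0.25.
Target odds = 0.875/0.125 = 7.
Required Bayes factor = 7 ÷ 0.25 = 28.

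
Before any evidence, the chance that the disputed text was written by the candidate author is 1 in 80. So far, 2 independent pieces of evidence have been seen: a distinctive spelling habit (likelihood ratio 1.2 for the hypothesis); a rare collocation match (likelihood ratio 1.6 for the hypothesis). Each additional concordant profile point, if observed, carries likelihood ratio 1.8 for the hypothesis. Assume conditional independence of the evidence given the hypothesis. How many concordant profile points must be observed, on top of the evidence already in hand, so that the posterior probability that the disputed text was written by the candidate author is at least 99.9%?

19

Prior odds = 0.0125/0.9875 = 1/79.
Combined Bayes factor of the evidence already in hand = 1.2 × 1.6 = 1.92.
Odds after that evidence = (1/79) × 1.92 = 48/1975.
Target odds = 0.999/0.001 = 999.
Need 1.8ⁿ ≥ 999 ÷ (48/1975) = 41104.6875.
1.8¹⁸ ≈39346.4 falls short of 41104.6875 but 1.8¹⁹ ≈70823.5 reaches it, so n = 19.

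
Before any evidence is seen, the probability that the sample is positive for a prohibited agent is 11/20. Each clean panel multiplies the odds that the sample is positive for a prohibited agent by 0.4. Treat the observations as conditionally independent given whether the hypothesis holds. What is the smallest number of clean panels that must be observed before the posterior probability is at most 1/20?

4

Prior odds: 0.55 ÷ 0.45 = 11/9.
Likelihood ratio per clean panel = 0.4.
Target odds: 0.05 ÷ 0.95 = 1/19.
Require 0.4ⁿ ≤ 1/19 ÷ (11/9) = 9/209.
0.4³ = 0.064 is still above 9/209 but 0.4⁴ = 0.0256 is at or below it, so n = 4.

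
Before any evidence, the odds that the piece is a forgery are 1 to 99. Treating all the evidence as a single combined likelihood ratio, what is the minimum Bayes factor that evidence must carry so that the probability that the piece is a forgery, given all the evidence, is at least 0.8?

Prior odds = 1/99.
Target odds = 0.8/0.2 = 4.
Required Bayes factor = 4 ÷ (1/99) = 396.

396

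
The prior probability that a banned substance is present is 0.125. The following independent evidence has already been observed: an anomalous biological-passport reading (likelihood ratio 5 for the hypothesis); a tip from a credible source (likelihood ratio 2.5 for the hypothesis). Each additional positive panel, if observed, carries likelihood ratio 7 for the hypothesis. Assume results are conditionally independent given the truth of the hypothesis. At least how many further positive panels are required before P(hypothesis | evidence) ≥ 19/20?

Prior odds = 0.125/0.875 = 1/7.
Combined Bayes factor of the evidence already in hand = 5 × 2.5 = 12.5.
Odds after that evidence = (1/7) × 12.5 = 25/14.
Target odds = 0.95/0.05 = 19.
Need 7ⁿ ≥ 19 ÷ (25/14) = 10.64.
7¹ = 7 falls short of 10.64 but 7² = 49 reaches it, so n = 2.

2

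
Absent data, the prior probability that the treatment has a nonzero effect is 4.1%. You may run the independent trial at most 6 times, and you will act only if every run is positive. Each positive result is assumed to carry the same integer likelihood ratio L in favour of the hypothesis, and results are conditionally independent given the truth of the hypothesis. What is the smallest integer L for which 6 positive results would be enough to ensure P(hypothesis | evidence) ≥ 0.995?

5

Prior odds = 0.041/0.959 = 41/959.
Target odds = 0.995/0.005 = 199.
Need L⁶ ≥ 199 ÷ (41/959) = 190841/41.
4⁶ = 4096 < 190841/41 ≤ 15625 = 5⁶, so L = 5.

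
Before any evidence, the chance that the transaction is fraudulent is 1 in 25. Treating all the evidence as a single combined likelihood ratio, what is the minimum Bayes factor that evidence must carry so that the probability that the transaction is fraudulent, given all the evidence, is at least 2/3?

48

Prior odds = 0.04/0.96 = 1/24.
Target odds = (2/3)/(1/3) = 2.
Required Bayes factor = 2 ÷ (1/24) = 48.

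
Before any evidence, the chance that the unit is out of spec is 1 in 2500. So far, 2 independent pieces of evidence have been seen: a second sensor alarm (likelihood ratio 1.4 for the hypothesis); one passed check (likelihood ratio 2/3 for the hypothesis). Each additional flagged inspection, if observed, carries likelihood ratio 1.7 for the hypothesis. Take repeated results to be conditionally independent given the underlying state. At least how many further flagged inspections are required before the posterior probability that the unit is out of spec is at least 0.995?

Prior odds = 0.0004/0.9996 = 1/2499.
Combined Bayes factor of the evidence already in hand = 1.4 × (2/3) = 14/15.
Odds after that evidence = (1/2499) × 14/15 = 2/5355.
Target odds = 0.995/0.005 = 199.
Need 1.7ⁿ ≥ 199 ÷ (2/5355) = 532822.5.
1.7²⁴ ≈339449 falls short of 532822.5 but 1.7²⁵ ≈577063 reaches it, so n = 25.

25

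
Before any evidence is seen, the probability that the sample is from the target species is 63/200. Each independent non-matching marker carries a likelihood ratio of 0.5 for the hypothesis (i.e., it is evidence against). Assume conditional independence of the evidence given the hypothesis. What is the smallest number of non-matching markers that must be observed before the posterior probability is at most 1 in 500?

Prior odds = 0.315/0.685 = 63/137.
Likelihood ratio per non-matching marker = 0.5.
Target odds: 0.002 ÷ 0.998 = 1/499.
Need (63/137) × 0.5ⁿ ≤ 1/499, i.e. 0.5ⁿ ≤ 137/31437.
0.5⁷ = 0.0078125 is still above 137/31437 but 0.5⁸ = 0.00390625 is at or below it, so n = 8.

8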